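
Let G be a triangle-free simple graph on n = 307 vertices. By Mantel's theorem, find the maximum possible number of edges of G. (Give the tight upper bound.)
ex(307, K_3) = ⌊307^2/4⌋ = 23562

Mantel (1907): a triangle-free graph on n vertices has at most ⌊n^2/4⌋ edges, with equality for the complete bipartite graph K_{⌊n/2⌋, ⌈n/2⌉}. For n = 307: ⌊307^2/4⌋ = ⌊94249/4⌋ = 23562. The extremal graph is K_{153, 154}, which has 153·154 = 23562 edges.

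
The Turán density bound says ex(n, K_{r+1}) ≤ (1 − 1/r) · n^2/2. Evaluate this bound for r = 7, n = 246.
Turán density bound = (6/7) · 246^2/2 = 181548/7 ≈ 25935.4286

Turán's theorem: ex(n, K_{r+1}) is achieved by the complete r-partite Turán graph T(n, r) with parts as balanced as possible, and is at most (1 − 1/r) · n^2/2. For r = 7, n = 246: the density bound is (6/7) · 60516/2 = 181548/7 ≈ 25935.4286. The integer-valued extremum is e(T(246, 7)) = 25935, which is strictly less than the density bound 181548/7 since 7 ∤ 246 (the parts of T(246, 7) cannot all be equal).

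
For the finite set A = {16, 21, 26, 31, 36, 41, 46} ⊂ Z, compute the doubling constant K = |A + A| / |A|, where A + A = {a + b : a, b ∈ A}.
K = |A + A| / |A| = 13/7

Enumerate A + A = {a + b : a, b ∈ A}. With |A| = 7, there are |A|^2 = 49 ordered sum pairs; collecting distinct values, A + A = {32, 37, 42, 47, 52, 57, 62, 67, 72, 77, 82, 87, 92}, so |A + A| = 13. Thus K = 13/7. Here |A + A| = 2|A| − 1 = 13, the minimum possible — so K = 13/7 is minimal, which holds iff A is an arithmetic progression.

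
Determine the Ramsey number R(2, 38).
R(2, 38) = 38

R(2, k) = k for all k ≥ 2: in a 2-colouring of K_k, either some edge is red (a red K_2) or all edges are blue (a blue K_k). And K_{37} coloured all-blue has no blue K_38, so R(2, 38) > 37. Hence R(2, 38) = 38.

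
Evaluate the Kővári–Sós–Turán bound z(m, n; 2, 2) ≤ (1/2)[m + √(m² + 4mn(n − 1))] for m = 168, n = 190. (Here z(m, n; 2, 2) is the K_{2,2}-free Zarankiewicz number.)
z(168, 190; 2, 2) ≤ (1/2)[168 + √(168² + 4·168·190·189)] = (1/2)[168 + √24159744] = 2541.6281

Kővári–Sós–Turán: let r_1, ..., r_168 be the row sums and z = Σ r_i the total number of 1s. Each pair of columns can share at most one row with both entries 1 (else a 2×2 all-ones block appears), so Σ_i C(r_i, 2) ≤ C(190, 2) = 17955. By convexity Σ_i C(r_i, 2) ≥ 168·C(z/168, 2) = z(z − 168)/(2·168), giving z² − 168z − 168·190·189 ≤ 0 and hence z ≤ (1/2)[168 + √(28224 + 4·6032880)] = (1/2)[168 + √24159744] ≈ (1/2)(168 + 4915.2562) = 2541.6281.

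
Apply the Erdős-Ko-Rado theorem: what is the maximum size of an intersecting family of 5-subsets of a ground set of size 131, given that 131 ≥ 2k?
max |F| = C(130, 4) = 11358880

The Erdős-Ko-Rado theorem states: for n ≥ 2k, an intersecting family of k-subsets of an n-element set has size at most C(n − 1, k − 1), with equality for 'star' families {A ⊆ [n] : |A| = k, i ∈ A} (fix an element i). For n = 131, k = 5: C(130, 4) = 11358880.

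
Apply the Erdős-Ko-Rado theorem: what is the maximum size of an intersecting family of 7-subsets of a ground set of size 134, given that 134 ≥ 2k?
max |F| = C(133, 6) = 6856577728

Erdős-Ko-Rado (1961): when n ≥ 2k, max |F| = C(n−1, k−1). The bound is attained by the star {A : i ∈ A} for any fixed i ∈ [n]. Here C(134−1, 7−1) = C(133, 6) = 6856577728.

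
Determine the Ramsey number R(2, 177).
R(2, 177) = 177

R(2, k) = k for all k ≥ 2: in a 2-colouring of K_k, either some edge is red (a red K_2) or all edges are blue (a blue K_k). And K_{176} coloured all-blue has no blue K_177, so R(2, 177) > 176. Hence R(2, 177) = 177.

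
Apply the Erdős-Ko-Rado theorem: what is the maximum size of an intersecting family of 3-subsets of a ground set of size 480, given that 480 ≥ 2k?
max |F| = C(479, 2) = 114481

Erdős-Ko-Rado (1961): when n ≥ 2k, max |F| = C(n−1, k−1). The bound is attained by the star {A : i ∈ A} for any fixed i ∈ [n]. Here C(480−1, 3−1) = C(479, 2) = 114481.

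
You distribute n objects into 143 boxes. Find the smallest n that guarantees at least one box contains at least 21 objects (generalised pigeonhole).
n = (21 − 1)·143 + 1 = 2861

By the generalised pigeonhole principle, to guarantee some box contains ≥ r objects we need more than (r − 1) · k objects total. Threshold: n = (r − 1) · k + 1. With r = 21 and k = 143: n = 20 · 143 + 1 = 2860 + 1 = 2861. For n = 2860 = 20 · 143, we can put exactly 20 objects in every box, avoiding 21 in any single one — so 2861 is tight.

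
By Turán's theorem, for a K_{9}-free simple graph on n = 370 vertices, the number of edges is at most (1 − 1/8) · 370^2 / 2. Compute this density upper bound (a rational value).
Turán density bound = (7/8) · 370^2/2 = 239575/4 ≈ 59893.75

Turán's theorem: ex(n, K_{r+1}) is achieved by the complete r-partite Turán graph T(n, r) with parts as balanced as possible, and is at most (1 − 1/r) · n^2/2. For r = 8, n = 370: the density bound is (7/8) · 136900/2 = 239575/4 ≈ 59893.75. The integer-valued extremum is e(T(370, 8)) = 59893, which is strictly less than the density bound 239575/4 since 8 ∤ 370 (the parts of T(370, 8) cannot all be equal).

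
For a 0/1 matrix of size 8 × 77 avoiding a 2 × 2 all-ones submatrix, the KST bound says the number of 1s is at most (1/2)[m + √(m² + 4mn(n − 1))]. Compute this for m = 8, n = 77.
z(8, 77; 2, 2) ≤ (1/2)[8 + √(8² + 4·8·77·76)] = (1/2)[8 + √187328] = 220.407

Kővári–Sós–Turán: let r_1, ..., r_8 be the row sums and z = Σ r_i the total number of 1s. Each pair of columns can share at most one row with both entries 1 (else a 2×2 all-ones block appears), so Σ_i C(r_i, 2) ≤ C(77, 2) = 2926. By convexity Σ_i C(r_i, 2) ≥ 8·C(z/8, 2) = z(z − 8)/(2·8), giving z² − 8z − 8·77·76 ≤ 0 and hence z ≤ (1/2)[8 + √(64 + 4·46816)] = (1/2)[8 + √187328] ≈ (1/2)(8 + 432.814) = 220.407.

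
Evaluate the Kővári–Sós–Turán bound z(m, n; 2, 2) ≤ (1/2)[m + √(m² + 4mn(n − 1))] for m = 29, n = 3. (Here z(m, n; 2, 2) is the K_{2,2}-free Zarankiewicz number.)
z(29, 3; 2, 2) ≤ (1/2)[29 + √(29² + 4·29·3·2)] = (1/2)[29 + √1537] = 34.1023

Kővári–Sós–Turán: let r_1, ..., r_29 be the row sums and z = Σ r_i the total number of 1s. Each pair of columns can share at most one row with both entries 1 (else a 2×2 all-ones block appears), so Σ_i C(r_i, 2) ≤ C(3, 2) = 3. By convexity Σ_i C(r_i, 2) ≥ 29·C(z/29, 2) = z(z − 29)/(2·29), giving z² − 29z − 29·3·2 ≤ 0 and hence z ≤ (1/2)[29 + √(841 + 4·174)] = (1/2)[29 + √1537] ≈ (1/2)(29 + 39.2046) = 34.1023.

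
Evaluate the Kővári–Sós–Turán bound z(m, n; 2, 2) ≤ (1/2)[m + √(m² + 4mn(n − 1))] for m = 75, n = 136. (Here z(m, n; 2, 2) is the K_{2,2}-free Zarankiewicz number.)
z(75, 136; 2, 2) ≤ (1/2)[75 + √(75² + 4·75·136·135)] = (1/2)[75 + √5513625] = 1211.5555

Kővári–Sós–Turán: let r_1, ..., r_75 be the row sums and z = Σ r_i the total number of 1s. Each pair of columns can share at most one row with both entries 1 (else a 2×2 all-ones block appears), so Σ_i C(r_i, 2) ≤ C(136, 2) = 9180. By convexity Σ_i C(r_i, 2) ≥ 75·C(z/75, 2) = z(z − 75)/(2·75), giving z² − 75z − 75·136·135 ≤ 0 and hence z ≤ (1/2)[75 + √(5625 + 4·1377000)] = (1/2)[75 + √5513625] ≈ (1/2)(75 + 2348.1109) = 1211.5555.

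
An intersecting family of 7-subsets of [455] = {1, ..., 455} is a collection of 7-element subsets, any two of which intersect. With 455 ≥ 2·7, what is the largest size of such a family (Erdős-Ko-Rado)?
max |F| = C(454, 6) = 11765093687985

Erdős-Ko-Rado (1961): when n ≥ 2k, max |F| = C(n−1, k−1). The bound is attained by the star {A : i ∈ A} for any fixed i ∈ [n]. Here C(455−1, 7−1) = C(454, 6) = 11765093687985.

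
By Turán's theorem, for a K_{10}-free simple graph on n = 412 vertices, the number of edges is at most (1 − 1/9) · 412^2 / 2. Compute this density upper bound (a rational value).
Turán density bound = (8/9) · 412^2/2 = 678976/9 ≈ 75441.7778

Turán's theorem: ex(n, K_{r+1}) is achieved by the complete r-partite Turán graph T(n, r) with parts as balanced as possible, and is at most (1 − 1/r) · n^2/2. For r = 9, n = 412: the density bound is (8/9) · 169744/2 = 678976/9 ≈ 75441.7778. The integer-valued extremum is e(T(412, 9)) = 75441, which is strictly less than the density bound 678976/9 since 9 ∤ 412 (the parts of T(412, 9) cannot all be equal).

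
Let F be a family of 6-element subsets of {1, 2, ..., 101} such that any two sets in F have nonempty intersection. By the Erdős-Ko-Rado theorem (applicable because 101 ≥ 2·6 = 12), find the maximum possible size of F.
max |F| = C(100, 5) = 75287520

The Erdős-Ko-Rado theorem states: for n ≥ 2k, an intersecting family of k-subsets of an n-element set has size at most C(n − 1, k − 1), with equality for 'star' families {A ⊆ [n] : |A| = k, i ∈ A} (fix an element i). For n = 101, k = 6: C(100, 5) = 75287520.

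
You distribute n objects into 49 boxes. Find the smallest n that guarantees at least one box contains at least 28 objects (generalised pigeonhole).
n = (28 − 1)·49 + 1 = 1324

By the generalised pigeonhole principle, to guarantee some box contains ≥ r objects we need more than (r − 1) · k objects total. Threshold: n = (r − 1) · k + 1. With r = 28 and k = 49: n = 27 · 49 + 1 = 1323 + 1 = 1324. For n = 1323 = 27 · 49, we can put exactly 27 objects in every box, avoiding 28 in any single one — so 1324 is tight.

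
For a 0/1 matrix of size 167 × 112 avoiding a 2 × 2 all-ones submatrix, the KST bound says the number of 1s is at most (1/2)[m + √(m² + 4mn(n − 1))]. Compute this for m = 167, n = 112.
z(167, 112; 2, 2) ≤ (1/2)[167 + √(167² + 4·167·112·111)] = (1/2)[167 + √8332465] = 1526.8005

Kővári–Sós–Turán: let r_1, ..., r_167 be the row sums and z = Σ r_i the total number of 1s. Each pair of columns can share at most one row with both entries 1 (else a 2×2 all-ones block appears), so Σ_i C(r_i, 2) ≤ C(112, 2) = 6216. By convexity Σ_i C(r_i, 2) ≥ 167·C(z/167, 2) = z(z − 167)/(2·167), giving z² − 167z − 167·112·111 ≤ 0 and hence z ≤ (1/2)[167 + √(27889 + 4·2076144)] = (1/2)[167 + √8332465] ≈ (1/2)(167 + 2886.6009) = 1526.8005.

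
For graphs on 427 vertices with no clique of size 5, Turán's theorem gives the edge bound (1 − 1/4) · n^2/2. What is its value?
Turán density bound = (3/4) · 427^2/2 = 546987/8 ≈ 68373.375

Turán's theorem: ex(n, K_{r+1}) is achieved by the complete r-partite Turán graph T(n, r) with parts as balanced as possible, and is at most (1 − 1/r) · n^2/2. For r = 4, n = 427: the density bound is (3/4) · 182329/2 = 546987/8 ≈ 68373.375. The integer-valued extremum is e(T(427, 4)) = 68373, which is strictly less than the density bound 546987/8 since 4 ∤ 427 (the parts of T(427, 4) cannot all be equal).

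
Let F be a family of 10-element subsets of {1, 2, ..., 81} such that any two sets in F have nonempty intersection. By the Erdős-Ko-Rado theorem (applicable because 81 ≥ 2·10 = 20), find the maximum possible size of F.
max |F| = C(80, 9) = 231900297200

Erdős-Ko-Rado (1961): when n ≥ 2k, max |F| = C(n−1, k−1). The bound is attained by the star {A : i ∈ A} for any fixed i ∈ [n]. Here C(81−1, 10−1) = C(80, 9) = 231900297200.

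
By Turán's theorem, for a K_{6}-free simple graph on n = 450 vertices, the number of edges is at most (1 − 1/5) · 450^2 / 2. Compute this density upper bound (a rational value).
Turán density bound = (4/5) · 450^2/2 = 81000

Turán's theorem: ex(n, K_{r+1}) is achieved by the complete r-partite Turán graph T(n, r) with parts as balanced as possible, and is at most (1 − 1/r) · n^2/2. For r = 5, n = 450: the density bound is (4/5) · 202500/2 = 81000. Since 5 ∣ 450, the Turán graph T(450, 5) has parts of equal size 90, and its edge count e(T(450, 5)) = 81000 attains the density bound exactly.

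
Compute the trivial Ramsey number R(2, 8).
R(2, 8) = 8

R(2, k) = k for all k ≥ 2: in a 2-colouring of K_k, either some edge is red (a red K_2) or all edges are blue (a blue K_k). And K_{7} coloured all-blue has no blue K_8, so R(2, 8) > 7. Hence R(2, 8) = 8.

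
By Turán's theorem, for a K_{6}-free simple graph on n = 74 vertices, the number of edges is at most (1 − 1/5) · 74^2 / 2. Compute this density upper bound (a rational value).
Turán density bound = (4/5) · 74^2/2 = 10952/5 ≈ 2190.4

Turán's theorem: ex(n, K_{r+1}) is achieved by the complete r-partite Turán graph T(n, r) with parts as balanced as possible, and is at most (1 − 1/r) · n^2/2. For r = 5, n = 74: the density bound is (4/5) · 5476/2 = 10952/5 ≈ 2190.4. The integer-valued extremum is e(T(74, 5)) = 2190, which is strictly less than the density bound 10952/5 since 5 ∤ 74 (the parts of T(74, 5) cannot all be equal).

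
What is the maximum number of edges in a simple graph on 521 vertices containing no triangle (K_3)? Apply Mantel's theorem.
ex(521, K_3) = ⌊521^2/4⌋ = 67860

Mantel (1907): a triangle-free graph on n vertices has at most ⌊n^2/4⌋ edges, with equality for the complete bipartite graph K_{⌊n/2⌋, ⌈n/2⌉}. For n = 521: ⌊521^2/4⌋ = ⌊271441/4⌋ = 67860. The extremal graph is K_{260, 261}, which has 260·261 = 67860 edges.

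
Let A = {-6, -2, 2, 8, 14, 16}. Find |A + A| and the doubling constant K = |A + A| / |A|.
K = |A + A| / |A| = 18/6 = 3

Enumerate A + A = {a + b : a, b ∈ A}. With |A| = 6, there are |A|^2 = 36 ordered sum pairs; collecting distinct values, A + A = {-12, -8, -4, 0, 2, 4, 6, 8, 10, 12, 14, 16, 18, 22, 24, 28, 30, 32}, so |A + A| = 18. Thus K = 18/6 = 3. For comparison, the minimum possible |A + A| over all 6-element sets is 2·6 − 1 = 11 (so min K = 11/6), attained only by arithmetic progressions.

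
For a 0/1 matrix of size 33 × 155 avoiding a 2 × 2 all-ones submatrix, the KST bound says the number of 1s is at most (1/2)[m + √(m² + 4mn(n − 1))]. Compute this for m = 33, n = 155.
z(33, 155; 2, 2) ≤ (1/2)[33 + √(33² + 4·33·155·154)] = (1/2)[33 + √3151929] = 904.1836

Kővári–Sós–Turán: let r_1, ..., r_33 be the row sums and z = Σ r_i the total number of 1s. Each pair of columns can share at most one row with both entries 1 (else a 2×2 all-ones block appears), so Σ_i C(r_i, 2) ≤ C(155, 2) = 11935. By convexity Σ_i C(r_i, 2) ≥ 33·C(z/33, 2) = z(z − 33)/(2·33), giving z² − 33z − 33·155·154 ≤ 0 and hence z ≤ (1/2)[33 + √(1089 + 4·787710)] = (1/2)[33 + √3151929] ≈ (1/2)(33 + 1775.3673) = 904.1836.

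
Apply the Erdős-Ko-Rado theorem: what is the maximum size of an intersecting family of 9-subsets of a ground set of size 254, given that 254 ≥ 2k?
max |F| = C(253, 8) = 372303703982925

Erdős-Ko-Rado (1961): when n ≥ 2k, max |F| = C(n−1, k−1). The bound is attained by the star {A : i ∈ A} for any fixed i ∈ [n]. Here C(254−1, 9−1) = C(253, 8) = 372303703982925.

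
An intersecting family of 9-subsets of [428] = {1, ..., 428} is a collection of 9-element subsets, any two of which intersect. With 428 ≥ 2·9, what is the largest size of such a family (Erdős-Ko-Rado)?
max |F| = C(427, 8) = 25659958042163025

Erdős-Ko-Rado (1961): when n ≥ 2k, max |F| = C(n−1, k−1). The bound is attained by the star {A : i ∈ A} for any fixed i ∈ [n]. Here C(428−1, 9−1) = C(427, 8) = 25659958042163025.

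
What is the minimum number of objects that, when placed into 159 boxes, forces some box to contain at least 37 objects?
n = (37 − 1)·159 + 1 = 5725

By the generalised pigeonhole principle, to guarantee some box contains ≥ r objects we need more than (r − 1) · k objects total. Threshold: n = (r − 1) · k + 1. With r = 37 and k = 159: n = 36 · 159 + 1 = 5724 + 1 = 5725. For n = 5724 = 36 · 159, we can put exactly 36 objects in every box, avoiding 37 in any single one — so 5725 is tight.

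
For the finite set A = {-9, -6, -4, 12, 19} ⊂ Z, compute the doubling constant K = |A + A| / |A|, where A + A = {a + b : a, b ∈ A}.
K = |A + A| / |A| = 15/5 = 3

Enumerate A + A = {a + b : a, b ∈ A}. With |A| = 5, there are |A|^2 = 25 ordered sum pairs; collecting distinct values, A + A = {-18, -15, -13, -12, -10, -8, 3, 6, 8, 10, 13, 15, 24, 31, 38}, so |A + A| = 15. Thus K = 15/5 = 3. For comparison, the minimum possible |A + A| over all 5-element sets is 2·5 − 1 = 9 (so min K = 9/5), attained only by arithmetic progressions.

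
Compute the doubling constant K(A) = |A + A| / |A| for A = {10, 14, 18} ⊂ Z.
K = |A + A| / |A| = 5/3

Enumerate A + A = {a + b : a, b ∈ A}. With |A| = 3, there are |A|^2 = 9 ordered sum pairs; collecting distinct values, A + A = {20, 24, 28, 32, 36}, so |A + A| = 5. Thus K = 5/3. Here |A + A| = 2|A| − 1 = 5, the minimum possible — so K = 5/3 is minimal, which holds iff A is an arithmetic progression.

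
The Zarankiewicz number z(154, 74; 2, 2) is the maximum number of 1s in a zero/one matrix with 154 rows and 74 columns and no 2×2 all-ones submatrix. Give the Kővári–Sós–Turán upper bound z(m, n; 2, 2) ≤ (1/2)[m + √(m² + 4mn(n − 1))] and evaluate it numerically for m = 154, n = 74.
z(154, 74; 2, 2) ≤ (1/2)[154 + √(154² + 4·154·74·73)] = (1/2)[154 + √3351348] = 992.3344

Kővári–Sós–Turán: let r_1, ..., r_154 be the row sums and z = Σ r_i the total number of 1s. Each pair of columns can share at most one row with both entries 1 (else a 2×2 all-ones block appears), so Σ_i C(r_i, 2) ≤ C(74, 2) = 2701. By convexity Σ_i C(r_i, 2) ≥ 154·C(z/154, 2) = z(z − 154)/(2·154), giving z² − 154z − 154·74·73 ≤ 0 and hence z ≤ (1/2)[154 + √(23716 + 4·831908)] = (1/2)[154 + √3351348] ≈ (1/2)(154 + 1830.6687) = 992.3344.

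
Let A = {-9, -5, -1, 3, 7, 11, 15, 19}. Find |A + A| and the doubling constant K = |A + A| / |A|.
K = |A + A| / |A| = 15/8

Enumerate A + A = {a + b : a, b ∈ A}. With |A| = 8, there are |A|^2 = 64 ordered sum pairs; collecting distinct values, A + A = {-18, -14, -10, -6, -2, 2, 6, 10, 14, 18, 22, 26, 30, 34, 38}, so |A + A| = 15. Thus K = 15/8. Here |A + A| = 2|A| − 1 = 15, the minimum possible — so K = 15/8 is minimal, which holds iff A is an arithmetic progression.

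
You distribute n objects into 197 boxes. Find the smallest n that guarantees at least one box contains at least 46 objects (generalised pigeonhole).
n = (46 − 1)·197 + 1 = 8866

By the generalised pigeonhole principle, to guarantee some box contains ≥ r objects we need more than (r − 1) · k objects total. Threshold: n = (r − 1) · k + 1. With r = 46 and k = 197: n = 45 · 197 + 1 = 8865 + 1 = 8866. For n = 8865 = 45 · 197, we can put exactly 45 objects in every box, avoiding 46 in any single one — so 8866 is tight.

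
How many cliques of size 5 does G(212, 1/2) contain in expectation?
E[# K_5] = C(212, 5) · (1/2)^C(5, 2) = 3403031632 / 2^10 = 212689477/64 = 3323273.078125

For each 5-subset S of vertices (there are C(212, 5) = 3403031632 such S), let X_S = 1 if S induces a K_5 (all C(5, 2) = 10 edges present). Then P(X_S = 1) = (1/2)^10 = 1/1024. By linearity of expectation, E[# K_5] = C(212, 5) · (1/2)^10 = 3403031632 / 1024 = 212689477/64 = 3323273.078125.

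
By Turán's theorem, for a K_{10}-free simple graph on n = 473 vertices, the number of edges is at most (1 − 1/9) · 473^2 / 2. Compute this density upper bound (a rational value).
Turán density bound = (8/9) · 473^2/2 = 894916/9 ≈ 99435.1111

Turán's theorem: ex(n, K_{r+1}) is achieved by the complete r-partite Turán graph T(n, r) with parts as balanced as possible, and is at most (1 − 1/r) · n^2/2. For r = 9, n = 473: the density bound is (8/9) · 223729/2 = 894916/9 ≈ 99435.1111. The integer-valued extremum is e(T(473, 9)) = 99434, which is strictly less than the density bound 894916/9 since 9 ∤ 473 (the parts of T(473, 9) cannot all be equal).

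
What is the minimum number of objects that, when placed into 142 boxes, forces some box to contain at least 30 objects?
n = (30 − 1)·142 + 1 = 4119

By the generalised pigeonhole principle, to guarantee some box contains ≥ r objects we need more than (r − 1) · k objects total. Threshold: n = (r − 1) · k + 1. With r = 30 and k = 142: n = 29 · 142 + 1 = 4118 + 1 = 4119. For n = 4118 = 29 · 142, we can put exactly 29 objects in every box, avoiding 30 in any single one — so 4119 is tight.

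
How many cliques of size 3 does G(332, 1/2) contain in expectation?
E[# K_3] = C(332, 3) · (1/2)^C(3, 2) = 6044060 / 2^3 = 1511015/2 = 755507.5

For each 3-subset S of vertices (there are C(332, 3) = 6044060 such S), let X_S = 1 if S induces a K_3 (all C(3, 2) = 3 edges present). Then P(X_S = 1) = (1/2)^3 = 1/8. By linearity of expectation, E[# K_3] = C(332, 3) · (1/2)^3 = 6044060 / 8 = 1511015/2 = 755507.5.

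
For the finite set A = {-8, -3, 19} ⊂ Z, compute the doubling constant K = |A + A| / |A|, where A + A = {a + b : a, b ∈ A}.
K = |A + A| / |A| = 6/3 = 2

Enumerate A + A = {a + b : a, b ∈ A}. With |A| = 3, there are |A|^2 = 9 ordered sum pairs; collecting distinct values, A + A = {-16, -11, -6, 11, 16, 38}, so |A + A| = 6. Thus K = 6/3 = 2. For comparison, the minimum possible |A + A| over all 3-element sets is 2·3 − 1 = 5 (so min K = 5/3), attained only by arithmetic progressions.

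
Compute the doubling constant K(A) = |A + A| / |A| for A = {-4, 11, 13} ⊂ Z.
K = |A + A| / |A| = 6/3 = 2

Enumerate A + A = {a + b : a, b ∈ A}. With |A| = 3, there are |A|^2 = 9 ordered sum pairs; collecting distinct values, A + A = {-8, 7, 9, 22, 24, 26}, so |A + A| = 6. Thus K = 6/3 = 2. For comparison, the minimum possible |A + A| over all 3-element sets is 2·3 − 1 = 5 (so min K = 5/3), attained only by arithmetic progressions.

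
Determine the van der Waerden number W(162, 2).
W(162, 2) = 162 + 1 = 163

A 2-term AP is any pair of integers, so a monochromatic 2-AP exists iff some colour is used at least twice. With 162 colours, the colouring i ↦ i on {1, ..., 162} uses each colour once, avoiding any monochromatic pair, so W(162, 2) > 162. For {1, ..., 163}, pigeonhole forces two integers of the same colour, which form a monochromatic 2-AP. Hence W(162, 2) = 163.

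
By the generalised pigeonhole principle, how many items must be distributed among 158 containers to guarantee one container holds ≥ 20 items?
n = (20 − 1)·158 + 1 = 3003

By the generalised pigeonhole principle, to guarantee some box contains ≥ r objects we need more than (r − 1) · k objects total. Threshold: n = (r − 1) · k + 1. With r = 20 and k = 158: n = 19 · 158 + 1 = 3002 + 1 = 3003. For n = 3002 = 19 · 158, we can put exactly 19 objects in every box, avoiding 20 in any single one — so 3003 is tight.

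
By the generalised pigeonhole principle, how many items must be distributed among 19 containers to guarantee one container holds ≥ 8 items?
n = (8 − 1)·19 + 1 = 134

By the generalised pigeonhole principle, to guarantee some box contains ≥ r objects we need more than (r − 1) · k objects total. Threshold: n = (r − 1) · k + 1. With r = 8 and k = 19: n = 7 · 19 + 1 = 133 + 1 = 134. For n = 133 = 7 · 19, we can put exactly 7 objects in every box, avoiding 8 in any single one — so 134 is tight.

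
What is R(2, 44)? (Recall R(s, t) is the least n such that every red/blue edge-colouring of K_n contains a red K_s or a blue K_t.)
R(2, 44) = 44

R(2, k) = k for all k ≥ 2: in a 2-colouring of K_k, either some edge is red (a red K_2) or all edges are blue (a blue K_k). And K_{43} coloured all-blue has no blue K_44, so R(2, 44) > 43. Hence R(2, 44) = 44.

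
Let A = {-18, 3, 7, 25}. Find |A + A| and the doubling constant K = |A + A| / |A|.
K = |A + A| / |A| = 10/4 = 5/2

Enumerate A + A = {a + b : a, b ∈ A}. With |A| = 4, there are |A|^2 = 16 ordered sum pairs; collecting distinct values, A + A = {-36, -15, -11, 6, 7, 10, 14, 28, 32, 50}, so |A + A| = 10. Thus K = 10/4 = 5/2. For comparison, the minimum possible |A + A| over all 4-element sets is 2·4 − 1 = 7 (so min K = 7/4), attained only by arithmetic progressions.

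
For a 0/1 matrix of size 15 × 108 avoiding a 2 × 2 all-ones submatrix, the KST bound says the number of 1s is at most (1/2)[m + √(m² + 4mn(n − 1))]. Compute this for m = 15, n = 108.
z(15, 108; 2, 2) ≤ (1/2)[15 + √(15² + 4·15·108·107)] = (1/2)[15 + √693585] = 423.9088

Kővári–Sós–Turán: let r_1, ..., r_15 be the row sums and z = Σ r_i the total number of 1s. Each pair of columns can share at most one row with both entries 1 (else a 2×2 all-ones block appears), so Σ_i C(r_i, 2) ≤ C(108, 2) = 5778. By convexity Σ_i C(r_i, 2) ≥ 15·C(z/15, 2) = z(z − 15)/(2·15), giving z² − 15z − 15·108·107 ≤ 0 and hence z ≤ (1/2)[15 + √(225 + 4·173340)] = (1/2)[15 + √693585] ≈ (1/2)(15 + 832.8175) = 423.9088.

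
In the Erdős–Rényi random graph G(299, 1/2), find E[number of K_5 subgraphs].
E[# K_5] = C(299, 5) · (1/2)^C(5, 2) = 19256456934 / 2^10 = 9628228467/512 ≈ 18805133.724609

For each 5-subset S of vertices (there are C(299, 5) = 19256456934 such S), let X_S = 1 if S induces a K_5 (all C(5, 2) = 10 edges present). Then P(X_S = 1) = (1/2)^10 = 1/1024. By linearity of expectation, E[# K_5] = C(299, 5) · (1/2)^10 = 19256456934 / 1024 = 9628228467/512 ≈ 18805133.724609.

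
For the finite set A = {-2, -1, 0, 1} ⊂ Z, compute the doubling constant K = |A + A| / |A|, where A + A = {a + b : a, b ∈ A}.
K = |A + A| / |A| = 7/4

Enumerate A + A = {a + b : a, b ∈ A}. With |A| = 4, there are |A|^2 = 16 ordered sum pairs; collecting distinct values, A + A = {-4, -3, -2, -1, 0, 1, 2}, so |A + A| = 7. Thus K = 7/4. Here |A + A| = 2|A| − 1 = 7, the minimum possible — so K = 7/4 is minimal, which holds iff A is an arithmetic progression.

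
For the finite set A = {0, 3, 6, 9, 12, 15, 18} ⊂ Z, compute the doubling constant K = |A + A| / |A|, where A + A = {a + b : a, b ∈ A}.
K = |A + A| / |A| = 13/7

Enumerate A + A = {a + b : a, b ∈ A}. With |A| = 7, there are |A|^2 = 49 ordered sum pairs; collecting distinct values, A + A = {0, 3, 6, 9, 12, 15, 18, 21, 24, 27, 30, 33, 36}, so |A + A| = 13. Thus K = 13/7. Here |A + A| = 2|A| − 1 = 13, the minimum possible — so K = 13/7 is minimal, which holds iff A is an arithmetic progression.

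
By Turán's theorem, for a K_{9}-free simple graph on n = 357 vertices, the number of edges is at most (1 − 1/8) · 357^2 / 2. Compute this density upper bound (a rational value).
Turán density bound = (7/8) · 357^2/2 = 892143/16 ≈ 55758.9375

Turán's theorem: ex(n, K_{r+1}) is achieved by the complete r-partite Turán graph T(n, r) with parts as balanced as possible, and is at most (1 − 1/r) · n^2/2. For r = 8, n = 357: the density bound is (7/8) · 127449/2 = 892143/16 ≈ 55758.9375. The integer-valued extremum is e(T(357, 8)) = 55758, which is strictly less than the density bound 892143/16 since 8 ∤ 357 (the parts of T(357, 8) cannot all be equal).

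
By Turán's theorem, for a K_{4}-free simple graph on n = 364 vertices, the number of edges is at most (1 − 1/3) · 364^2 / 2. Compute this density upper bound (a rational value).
Turán density bound = (2/3) · 364^2/2 = 132496/3 ≈ 44165.3333

Turán's theorem: ex(n, K_{r+1}) is achieved by the complete r-partite Turán graph T(n, r) with parts as balanced as possible, and is at most (1 − 1/r) · n^2/2. For r = 3, n = 364: the density bound is (2/3) · 132496/2 = 132496/3 ≈ 44165.3333. The integer-valued extremum is e(T(364, 3)) = 44165, which is strictly less than the density bound 132496/3 since 3 ∤ 364 (the parts of T(364, 3) cannot all be equal).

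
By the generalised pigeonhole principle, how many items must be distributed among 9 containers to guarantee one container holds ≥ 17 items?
n = (17 − 1)·9 + 1 = 145

By the generalised pigeonhole principle, to guarantee some box contains ≥ r objects we need more than (r − 1) · k objects total. Threshold: n = (r − 1) · k + 1. With r = 17 and k = 9: n = 16 · 9 + 1 = 144 + 1 = 145. For n = 144 = 16 · 9, we can put exactly 16 objects in every box, avoiding 17 in any single one — so 145 is tight.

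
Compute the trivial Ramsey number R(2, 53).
R(2, 53) = 53

R(2, k) = k for all k ≥ 2: in a 2-colouring of K_k, either some edge is red (a red K_2) or all edges are blue (a blue K_k). And K_{52} coloured all-blue has no blue K_53, so R(2, 53) > 52. Hence R(2, 53) = 53.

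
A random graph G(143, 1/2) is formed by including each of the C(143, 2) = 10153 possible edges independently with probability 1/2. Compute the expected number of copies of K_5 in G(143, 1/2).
E[# K_5] = C(143, 5) · (1/2)^C(5, 2) = 464306843 / 2^10 ≈ 453424.651367

For each 5-subset S of vertices (there are C(143, 5) = 464306843 such S), let X_S = 1 if S induces a K_5 (all C(5, 2) = 10 edges present). Then P(X_S = 1) = (1/2)^10 = 1/1024. By linearity of expectation, E[# K_5] = C(143, 5) · (1/2)^10 = 464306843 / 1024 ≈ 453424.651367.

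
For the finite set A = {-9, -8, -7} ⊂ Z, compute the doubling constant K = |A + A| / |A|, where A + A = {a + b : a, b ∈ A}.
K = |A + A| / |A| = 5/3

Enumerate A + A = {a + b : a, b ∈ A}. With |A| = 3, there are |A|^2 = 9 ordered sum pairs; collecting distinct values, A + A = {-18, -17, -16, -15, -14}, so |A + A| = 5. Thus K = 5/3. Here |A + A| = 2|A| − 1 = 5, the minimum possible — so K = 5/3 is minimal, which holds iff A is an arithmetic progression.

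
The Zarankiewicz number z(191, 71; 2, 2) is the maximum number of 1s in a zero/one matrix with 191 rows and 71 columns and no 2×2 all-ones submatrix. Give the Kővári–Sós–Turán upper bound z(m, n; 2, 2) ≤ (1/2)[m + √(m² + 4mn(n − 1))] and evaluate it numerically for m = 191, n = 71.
z(191, 71; 2, 2) ≤ (1/2)[191 + √(191² + 4·191·71·70)] = (1/2)[191 + √3833561] = 1074.4741

Kővári–Sós–Turán: let r_1, ..., r_191 be the row sums and z = Σ r_i the total number of 1s. Each pair of columns can share at most one row with both entries 1 (else a 2×2 all-ones block appears), so Σ_i C(r_i, 2) ≤ C(71, 2) = 2485. By convexity Σ_i C(r_i, 2) ≥ 191·C(z/191, 2) = z(z − 191)/(2·191), giving z² − 191z − 191·71·70 ≤ 0 and hence z ≤ (1/2)[191 + √(36481 + 4·949270)] = (1/2)[191 + √3833561] ≈ (1/2)(191 + 1957.9482) = 1074.4741.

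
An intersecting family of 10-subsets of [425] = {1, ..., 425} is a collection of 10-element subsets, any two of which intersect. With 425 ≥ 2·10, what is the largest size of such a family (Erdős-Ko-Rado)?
max |F| = C(424, 9) = 1120486732851927584

The Erdős-Ko-Rado theorem states: for n ≥ 2k, an intersecting family of k-subsets of an n-element set has size at most C(n − 1, k − 1), with equality for 'star' families {A ⊆ [n] : |A| = k, i ∈ A} (fix an element i). For n = 425, k = 10: C(424, 9) = 1120486732851927584.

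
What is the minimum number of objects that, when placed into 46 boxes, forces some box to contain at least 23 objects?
n = (23 − 1)·46 + 1 = 1013

By the generalised pigeonhole principle, to guarantee some box contains ≥ r objects we need more than (r − 1) · k objects total. Threshold: n = (r − 1) · k + 1. With r = 23 and k = 46: n = 22 · 46 + 1 = 1012 + 1 = 1013. For n = 1012 = 22 · 46, we can put exactly 22 objects in every box, avoiding 23 in any single one — so 1013 is tight.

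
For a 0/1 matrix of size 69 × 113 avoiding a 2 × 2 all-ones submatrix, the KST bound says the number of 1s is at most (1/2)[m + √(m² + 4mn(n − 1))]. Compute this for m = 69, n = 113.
z(69, 113; 2, 2) ≤ (1/2)[69 + √(69² + 4·69·113·112)] = (1/2)[69 + √3497817] = 969.6226

Kővári–Sós–Turán: let r_1, ..., r_69 be the row sums and z = Σ r_i the total number of 1s. Each pair of columns can share at most one row with both entries 1 (else a 2×2 all-ones block appears), so Σ_i C(r_i, 2) ≤ C(113, 2) = 6328. By convexity Σ_i C(r_i, 2) ≥ 69·C(z/69, 2) = z(z − 69)/(2·69), giving z² − 69z − 69·113·112 ≤ 0 and hence z ≤ (1/2)[69 + √(4761 + 4·873264)] = (1/2)[69 + √3497817] ≈ (1/2)(69 + 1870.2452) = 969.6226.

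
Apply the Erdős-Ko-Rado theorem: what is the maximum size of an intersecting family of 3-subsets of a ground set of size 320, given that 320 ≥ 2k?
max |F| = C(319, 2) = 50721

Erdős-Ko-Rado (1961): when n ≥ 2k, max |F| = C(n−1, k−1). The bound is attained by the star {A : i ∈ A} for any fixed i ∈ [n]. Here C(320−1, 3−1) = C(319, 2) = 50721.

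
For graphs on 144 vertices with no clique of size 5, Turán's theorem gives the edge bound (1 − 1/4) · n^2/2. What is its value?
Turán density bound = (3/4) · 144^2/2 = 7776

Turán's theorem: ex(n, K_{r+1}) is achieved by the complete r-partite Turán graph T(n, r) with parts as balanced as possible, and is at most (1 − 1/r) · n^2/2. For r = 4, n = 144: the density bound is (3/4) · 20736/2 = 7776. Since 4 ∣ 144, the Turán graph T(144, 4) has parts of equal size 36, and its edge count e(T(144, 4)) = 7776 attains the density bound exactly.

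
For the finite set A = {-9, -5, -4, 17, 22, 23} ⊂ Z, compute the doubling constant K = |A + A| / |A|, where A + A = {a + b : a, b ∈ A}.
K = |A + A| / |A| = 19/6

Enumerate A + A = {a + b : a, b ∈ A}. With |A| = 6, there are |A|^2 = 36 ordered sum pairs; collecting distinct values, A + A = {-18, -14, -13, -10, -9, -8, 8, 12, 13, 14, 17, 18, 19, 34, 39, 40, 44, 45, 46}, so |A + A| = 19. Thus K = 19/6. For comparison, the minimum possible |A + A| over all 6-element sets is 2·6 − 1 = 11 (so min K = 11/6), attained only by arithmetic progressions.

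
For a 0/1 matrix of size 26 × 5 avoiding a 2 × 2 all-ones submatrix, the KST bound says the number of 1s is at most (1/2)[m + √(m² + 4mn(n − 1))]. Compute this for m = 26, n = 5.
z(26, 5; 2, 2) ≤ (1/2)[26 + √(26² + 4·26·5·4)] = (1/2)[26 + √2756] = 39.2488

Kővári–Sós–Turán: let r_1, ..., r_26 be the row sums and z = Σ r_i the total number of 1s. Each pair of columns can share at most one row with both entries 1 (else a 2×2 all-ones block appears), so Σ_i C(r_i, 2) ≤ C(5, 2) = 10. By convexity Σ_i C(r_i, 2) ≥ 26·C(z/26, 2) = z(z − 26)/(2·26), giving z² − 26z − 26·5·4 ≤ 0 and hence z ≤ (1/2)[26 + √(676 + 4·520)] = (1/2)[26 + √2756] ≈ (1/2)(26 + 52.4976) = 39.2488.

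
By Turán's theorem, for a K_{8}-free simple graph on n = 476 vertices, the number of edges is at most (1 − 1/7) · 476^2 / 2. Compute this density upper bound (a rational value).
Turán density bound = (6/7) · 476^2/2 = 97104

Turán's theorem: ex(n, K_{r+1}) is achieved by the complete r-partite Turán graph T(n, r) with parts as balanced as possible, and is at most (1 − 1/r) · n^2/2. For r = 7, n = 476: the density bound is (6/7) · 226576/2 = 97104. Since 7 ∣ 476, the Turán graph T(476, 7) has parts of equal size 68, and its edge count e(T(476, 7)) = 97104 attains the density bound exactly.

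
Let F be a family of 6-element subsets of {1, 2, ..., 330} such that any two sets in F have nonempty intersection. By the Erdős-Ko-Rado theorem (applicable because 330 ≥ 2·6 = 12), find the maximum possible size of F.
max |F| = C(329, 5) = 31155678190

Erdős-Ko-Rado (1961): when n ≥ 2k, max |F| = C(n−1, k−1). The bound is attained by the star {A : i ∈ A} for any fixed i ∈ [n]. Here C(330−1, 6−1) = C(329, 5) = 31155678190.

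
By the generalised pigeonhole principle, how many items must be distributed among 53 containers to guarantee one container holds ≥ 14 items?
n = (14 − 1)·53 + 1 = 690

By the generalised pigeonhole principle, to guarantee some box contains ≥ r objects we need more than (r − 1) · k objects total. Threshold: n = (r − 1) · k + 1. With r = 14 and k = 53: n = 13 · 53 + 1 = 689 + 1 = 690. For n = 689 = 13 · 53, we can put exactly 13 objects in every box, avoiding 14 in any single one — so 690 is tight.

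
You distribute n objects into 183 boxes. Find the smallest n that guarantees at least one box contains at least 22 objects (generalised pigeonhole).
n = (22 − 1)·183 + 1 = 3844

By the generalised pigeonhole principle, to guarantee some box contains ≥ r objects we need more than (r − 1) · k objects total. Threshold: n = (r − 1) · k + 1. With r = 22 and k = 183: n = 21 · 183 + 1 = 3843 + 1 = 3844. For n = 3843 = 21 · 183, we can put exactly 21 objects in every box, avoiding 22 in any single one — so 3844 is tight.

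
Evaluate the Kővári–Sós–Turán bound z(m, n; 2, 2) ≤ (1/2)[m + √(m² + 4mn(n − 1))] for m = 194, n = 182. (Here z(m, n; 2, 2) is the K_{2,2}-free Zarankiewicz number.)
z(194, 182; 2, 2) ≤ (1/2)[194 + √(194² + 4·194·182·181)] = (1/2)[194 + √25600628] = 2626.8532

Kővári–Sós–Turán: let r_1, ..., r_194 be the row sums and z = Σ r_i the total number of 1s. Each pair of columns can share at most one row with both entries 1 (else a 2×2 all-ones block appears), so Σ_i C(r_i, 2) ≤ C(182, 2) = 16471. By convexity Σ_i C(r_i, 2) ≥ 194·C(z/194, 2) = z(z − 194)/(2·194), giving z² − 194z − 194·182·181 ≤ 0 and hence z ≤ (1/2)[194 + √(37636 + 4·6390748)] = (1/2)[194 + √25600628] ≈ (1/2)(194 + 5059.7063) = 2626.8532.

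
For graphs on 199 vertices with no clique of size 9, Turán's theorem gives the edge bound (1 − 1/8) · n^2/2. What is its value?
Turán density bound = (7/8) · 199^2/2 = 277207/16 ≈ 17325.4375

Turán's theorem: ex(n, K_{r+1}) is achieved by the complete r-partite Turán graph T(n, r) with parts as balanced as possible, and is at most (1 − 1/r) · n^2/2. For r = 8, n = 199: the density bound is (7/8) · 39601/2 = 277207/16 ≈ 17325.4375. The integer-valued extremum is e(T(199, 8)) = 17325, which is strictly less than the density bound 277207/16 since 8 ∤ 199 (the parts of T(199, 8) cannot all be equal).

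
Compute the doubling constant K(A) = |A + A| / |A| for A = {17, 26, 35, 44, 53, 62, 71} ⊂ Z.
K = |A + A| / |A| = 13/7

Enumerate A + A = {a + b : a, b ∈ A}. With |A| = 7, there are |A|^2 = 49 ordered sum pairs; collecting distinct values, A + A = {34, 43, 52, 61, 70, 79, 88, 97, 106, 115, 124, 133, 142}, so |A + A| = 13. Thus K = 13/7. Here |A + A| = 2|A| − 1 = 13, the minimum possible — so K = 13/7 is minimal, which holds iff A is an arithmetic progression.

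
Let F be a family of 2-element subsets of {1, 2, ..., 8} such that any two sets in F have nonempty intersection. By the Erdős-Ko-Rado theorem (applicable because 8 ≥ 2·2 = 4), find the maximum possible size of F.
max |F| = C(7, 1) = 7

The Erdős-Ko-Rado theorem states: for n ≥ 2k, an intersecting family of k-subsets of an n-element set has size at most C(n − 1, k − 1), with equality for 'star' families {A ⊆ [n] : |A| = k, i ∈ A} (fix an element i). For n = 8, k = 2: C(7, 1) = 7.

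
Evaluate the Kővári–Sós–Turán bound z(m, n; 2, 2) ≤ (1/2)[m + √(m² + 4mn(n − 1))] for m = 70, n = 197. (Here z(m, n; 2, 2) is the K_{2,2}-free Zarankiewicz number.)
z(70, 197; 2, 2) ≤ (1/2)[70 + √(70² + 4·70·197·196)] = (1/2)[70 + √10816260] = 1679.4041

Kővári–Sós–Turán: let r_1, ..., r_70 be the row sums and z = Σ r_i the total number of 1s. Each pair of columns can share at most one row with both entries 1 (else a 2×2 all-ones block appears), so Σ_i C(r_i, 2) ≤ C(197, 2) = 19306. By convexity Σ_i C(r_i, 2) ≥ 70·C(z/70, 2) = z(z − 70)/(2·70), giving z² − 70z − 70·197·196 ≤ 0 and hence z ≤ (1/2)[70 + √(4900 + 4·2702840)] = (1/2)[70 + √10816260] ≈ (1/2)(70 + 3288.8083) = 1679.4041.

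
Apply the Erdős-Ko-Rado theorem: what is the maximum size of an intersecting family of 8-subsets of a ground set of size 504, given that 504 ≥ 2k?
max |F| = C(503, 7) = 1550012402008925

Erdős-Ko-Rado (1961): when n ≥ 2k, max |F| = C(n−1, k−1). The bound is attained by the star {A : i ∈ A} for any fixed i ∈ [n]. Here C(504−1, 8−1) = C(503, 7) = 1550012402008925.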